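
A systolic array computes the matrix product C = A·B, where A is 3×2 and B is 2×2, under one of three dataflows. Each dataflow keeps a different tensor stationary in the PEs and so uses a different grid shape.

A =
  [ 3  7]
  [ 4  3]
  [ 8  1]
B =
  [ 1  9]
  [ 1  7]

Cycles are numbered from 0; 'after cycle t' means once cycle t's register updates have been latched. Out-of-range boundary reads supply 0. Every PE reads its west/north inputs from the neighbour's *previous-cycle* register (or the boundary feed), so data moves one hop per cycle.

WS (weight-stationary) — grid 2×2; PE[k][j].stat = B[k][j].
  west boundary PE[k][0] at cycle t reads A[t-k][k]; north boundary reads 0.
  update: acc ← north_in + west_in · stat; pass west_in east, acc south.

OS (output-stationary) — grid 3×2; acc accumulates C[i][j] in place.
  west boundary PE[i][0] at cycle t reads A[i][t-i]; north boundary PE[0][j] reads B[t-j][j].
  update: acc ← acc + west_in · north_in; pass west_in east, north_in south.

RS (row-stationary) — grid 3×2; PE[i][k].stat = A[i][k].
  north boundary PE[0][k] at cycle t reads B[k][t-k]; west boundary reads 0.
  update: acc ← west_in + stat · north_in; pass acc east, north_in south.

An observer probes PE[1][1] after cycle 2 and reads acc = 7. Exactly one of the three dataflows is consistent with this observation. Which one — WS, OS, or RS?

dataflow = RS

WS (2×2 grid), PE[1][1]:
  c0 r1c1: 0 / 0 / 0
  c1 r1c1: 0 / 0 / 0
  c2 r1c1: 76 / 7 / 76
OS (3×2 grid), PE[1][1]:
  c0 r1c1: 0 / 0 / 0
  c1 r1c1: 0 / 0 / 0
  c2 r1c1: 36 / 4 / 9
RS (3×2 grid), PE[1][1]:
  c0 r1c1: 0 / 0 / 0
  c1 r1c1: 0 / 0 / 0
  c2 r1c1: 7 / 7 / 1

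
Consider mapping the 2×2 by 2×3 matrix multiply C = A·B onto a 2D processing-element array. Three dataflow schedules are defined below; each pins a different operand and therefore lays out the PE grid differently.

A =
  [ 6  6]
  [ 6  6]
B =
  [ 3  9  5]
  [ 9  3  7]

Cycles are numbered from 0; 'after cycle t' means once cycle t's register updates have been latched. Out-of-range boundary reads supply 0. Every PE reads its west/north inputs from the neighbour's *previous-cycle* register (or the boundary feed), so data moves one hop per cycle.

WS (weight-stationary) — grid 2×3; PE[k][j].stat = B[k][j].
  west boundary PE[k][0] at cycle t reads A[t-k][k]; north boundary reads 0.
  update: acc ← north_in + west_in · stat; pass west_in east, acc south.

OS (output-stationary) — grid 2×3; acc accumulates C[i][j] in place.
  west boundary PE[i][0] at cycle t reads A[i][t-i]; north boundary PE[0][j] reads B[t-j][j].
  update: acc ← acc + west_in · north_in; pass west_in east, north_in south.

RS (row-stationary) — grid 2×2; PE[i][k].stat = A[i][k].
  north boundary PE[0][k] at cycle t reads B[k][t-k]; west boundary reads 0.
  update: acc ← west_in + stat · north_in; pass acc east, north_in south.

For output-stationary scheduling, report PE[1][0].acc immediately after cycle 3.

PE[1][0].acc = 72

OS 2×3: PE[1][0] cycle-by-cycle (with neighbour feeds):
  after 0 — PE[0][0] acc=18, pass-E 6, pass-S 3
  after 0 — PE[1][0] acc=0, pass-E 0, pass-S 0
  after 1 — PE[0][0] acc=72, pass-E 6, pass-S 9
  after 1 — PE[1][0] acc=18, pass-E 6, pass-S 3
  after 2 — PE[0][0] acc=72, pass-E 0, pass-S 0
  after 2 — PE[1][0] acc=72, pass-E 6, pass-S 9
  after 3 — PE[0][0] acc=72, pass-E 0, pass-S 0
  after 3 — PE[1][0] acc=72, pass-E 0, pass-S 0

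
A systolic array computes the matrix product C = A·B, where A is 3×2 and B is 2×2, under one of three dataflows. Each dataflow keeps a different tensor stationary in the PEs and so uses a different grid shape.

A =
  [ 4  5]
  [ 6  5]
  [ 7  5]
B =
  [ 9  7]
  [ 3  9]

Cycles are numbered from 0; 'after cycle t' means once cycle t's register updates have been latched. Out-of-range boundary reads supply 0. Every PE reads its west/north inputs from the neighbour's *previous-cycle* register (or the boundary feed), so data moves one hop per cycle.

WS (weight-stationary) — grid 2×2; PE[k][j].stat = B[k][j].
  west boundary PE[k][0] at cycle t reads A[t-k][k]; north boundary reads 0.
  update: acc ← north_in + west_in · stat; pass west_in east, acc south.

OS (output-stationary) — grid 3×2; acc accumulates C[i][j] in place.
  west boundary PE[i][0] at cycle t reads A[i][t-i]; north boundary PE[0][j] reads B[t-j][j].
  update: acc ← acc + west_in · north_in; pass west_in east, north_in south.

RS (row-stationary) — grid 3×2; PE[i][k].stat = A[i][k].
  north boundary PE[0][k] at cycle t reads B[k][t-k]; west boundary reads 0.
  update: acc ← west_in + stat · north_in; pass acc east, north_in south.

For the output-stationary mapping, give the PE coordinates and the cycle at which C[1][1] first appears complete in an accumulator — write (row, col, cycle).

Under OS, C[1][1] lands at PE[1][1]:
  cycle 0: PE[1][1] → acc 0, east 0, south 0
  cycle 1: PE[1][1] → acc 0, east 0, south 0
  cycle 2: PE[1][1] → acc 42, east 6, south 7
  cycle 3: PE[1][1] → acc 87, east 5, south 9

(row, col, cycle) = (1, 1, 3)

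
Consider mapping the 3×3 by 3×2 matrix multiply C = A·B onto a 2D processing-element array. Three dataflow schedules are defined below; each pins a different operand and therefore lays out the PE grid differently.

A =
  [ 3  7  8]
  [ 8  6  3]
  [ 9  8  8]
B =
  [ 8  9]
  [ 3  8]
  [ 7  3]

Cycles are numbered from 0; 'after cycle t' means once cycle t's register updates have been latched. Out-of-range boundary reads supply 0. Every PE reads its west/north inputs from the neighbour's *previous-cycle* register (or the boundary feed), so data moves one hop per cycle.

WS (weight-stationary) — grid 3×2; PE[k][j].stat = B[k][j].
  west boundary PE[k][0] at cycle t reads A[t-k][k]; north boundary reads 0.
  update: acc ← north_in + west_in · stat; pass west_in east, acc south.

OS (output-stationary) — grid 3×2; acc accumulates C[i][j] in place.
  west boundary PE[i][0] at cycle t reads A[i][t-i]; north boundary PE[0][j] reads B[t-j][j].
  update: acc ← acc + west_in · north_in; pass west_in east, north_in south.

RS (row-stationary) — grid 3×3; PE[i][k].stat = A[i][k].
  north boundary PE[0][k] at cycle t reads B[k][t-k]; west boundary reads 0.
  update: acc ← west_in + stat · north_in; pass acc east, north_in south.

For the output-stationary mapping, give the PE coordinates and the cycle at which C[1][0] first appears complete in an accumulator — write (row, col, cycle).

OS: C[1][0] accumulates in PE[1][0]:
  after 0 — PE[1][0] acc=0, pass-E 0, pass-S 0
  after 1 — PE[1][0] acc=64, pass-E 8, pass-S 8
  after 2 — PE[1][0] acc=82, pass-E 6, pass-S 3
  after 3 — PE[1][0] acc=103, pass-E 3, pass-S 7

(row, col, cycle) = (1, 0, 3)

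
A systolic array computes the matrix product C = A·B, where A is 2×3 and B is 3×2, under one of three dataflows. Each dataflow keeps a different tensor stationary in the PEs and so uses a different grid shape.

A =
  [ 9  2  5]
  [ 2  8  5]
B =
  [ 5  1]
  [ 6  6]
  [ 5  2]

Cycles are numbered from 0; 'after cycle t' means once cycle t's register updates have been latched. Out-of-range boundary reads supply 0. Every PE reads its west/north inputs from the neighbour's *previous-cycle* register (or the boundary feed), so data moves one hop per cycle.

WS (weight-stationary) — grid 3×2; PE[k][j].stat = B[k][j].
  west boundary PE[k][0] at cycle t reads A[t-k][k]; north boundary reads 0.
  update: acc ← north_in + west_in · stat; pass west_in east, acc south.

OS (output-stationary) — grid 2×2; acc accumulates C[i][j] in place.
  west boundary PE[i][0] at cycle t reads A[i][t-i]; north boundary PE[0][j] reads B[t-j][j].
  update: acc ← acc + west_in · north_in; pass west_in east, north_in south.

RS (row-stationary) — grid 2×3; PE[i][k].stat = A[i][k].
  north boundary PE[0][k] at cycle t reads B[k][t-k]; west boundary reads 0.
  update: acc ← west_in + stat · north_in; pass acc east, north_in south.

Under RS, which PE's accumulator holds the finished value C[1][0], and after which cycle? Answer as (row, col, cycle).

RS — PE[1][2] is where C[1][0] collects:
  t=0 PE[1][2]: acc=0 h=0 v=0
  t=1 PE[1][2]: acc=0 h=0 v=0
  t=2 PE[1][2]: acc=0 h=0 v=0
  t=3 PE[1][2]: acc=83 h=83 v=5

(row, col, cycle) = (1, 2, 3)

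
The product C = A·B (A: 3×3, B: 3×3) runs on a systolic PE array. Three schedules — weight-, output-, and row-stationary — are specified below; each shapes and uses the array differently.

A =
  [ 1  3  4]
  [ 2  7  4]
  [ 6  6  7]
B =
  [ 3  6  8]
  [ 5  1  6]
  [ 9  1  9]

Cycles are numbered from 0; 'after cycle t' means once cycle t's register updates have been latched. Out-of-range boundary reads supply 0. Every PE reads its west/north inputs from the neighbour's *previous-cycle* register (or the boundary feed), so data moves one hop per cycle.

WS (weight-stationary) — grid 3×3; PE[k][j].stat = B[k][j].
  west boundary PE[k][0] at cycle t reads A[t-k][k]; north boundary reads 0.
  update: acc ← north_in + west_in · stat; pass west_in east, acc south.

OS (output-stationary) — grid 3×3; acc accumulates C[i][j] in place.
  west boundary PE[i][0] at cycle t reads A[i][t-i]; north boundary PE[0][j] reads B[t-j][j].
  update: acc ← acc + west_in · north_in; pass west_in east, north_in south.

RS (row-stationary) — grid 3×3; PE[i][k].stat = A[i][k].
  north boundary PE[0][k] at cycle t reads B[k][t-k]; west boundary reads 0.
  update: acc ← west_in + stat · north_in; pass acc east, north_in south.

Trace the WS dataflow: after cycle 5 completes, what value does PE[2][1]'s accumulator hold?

WS on a 3×3 grid — tracing PE[2][1] and its feeders:
  @0  [1,1]  acc 0  |  →0  ↓0
  @0  [2,0]  acc 0  |  →0  ↓0
  @0  [2,1]  acc 0  |  →0  ↓0
  @1  [1,1]  acc 0  |  →0  ↓0
  @1  [2,0]  acc 0  |  →0  ↓0
  @1  [2,1]  acc 0  |  →0  ↓0
  @2  [1,1]  acc 9  |  →3  ↓9
  @2  [2,0]  acc 54  |  →4  ↓54
  @2  [2,1]  acc 0  |  →0  ↓0
  @3  [1,1]  acc 19  |  →7  ↓19
  @3  [2,0]  acc 77  |  →4  ↓77
  @3  [2,1]  acc 13  |  →4  ↓13
  @4  [1,1]  acc 42  |  →6  ↓42
  @4  [2,0]  acc 111  |  →7  ↓111
  @4  [2,1]  acc 23  |  →4  ↓23
  @5  [1,1]  acc 0  |  →0  ↓0
  @5  [2,0]  acc 0  |  →0  ↓0
  @5  [2,1]  acc 49  |  →7  ↓49

PE[2][1].acc = 49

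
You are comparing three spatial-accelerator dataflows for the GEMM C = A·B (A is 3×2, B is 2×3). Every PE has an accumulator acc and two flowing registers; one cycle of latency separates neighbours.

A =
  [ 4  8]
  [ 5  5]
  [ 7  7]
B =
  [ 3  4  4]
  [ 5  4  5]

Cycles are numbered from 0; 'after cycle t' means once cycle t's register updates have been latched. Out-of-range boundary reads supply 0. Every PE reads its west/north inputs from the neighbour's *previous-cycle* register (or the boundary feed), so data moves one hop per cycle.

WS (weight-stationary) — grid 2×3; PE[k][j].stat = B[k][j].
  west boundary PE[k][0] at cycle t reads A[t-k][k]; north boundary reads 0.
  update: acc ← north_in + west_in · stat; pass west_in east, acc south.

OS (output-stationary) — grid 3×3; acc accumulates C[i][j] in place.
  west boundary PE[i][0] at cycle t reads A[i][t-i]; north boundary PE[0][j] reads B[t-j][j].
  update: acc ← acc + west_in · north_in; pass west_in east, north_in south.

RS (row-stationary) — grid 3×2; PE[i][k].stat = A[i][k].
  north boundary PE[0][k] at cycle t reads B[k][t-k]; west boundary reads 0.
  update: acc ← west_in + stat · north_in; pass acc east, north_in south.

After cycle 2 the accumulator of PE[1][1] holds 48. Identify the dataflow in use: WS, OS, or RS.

dataflow = WS

Under WS (2×3), PE[1][1]:
  after 0 — PE[1][1] acc=0, pass-E 0, pass-S 0
  after 1 — PE[1][1] acc=0, pass-E 0, pass-S 0
  after 2 — PE[1][1] acc=48, pass-E 8, pass-S 48
Under OS (3×3), PE[1][1]:
  after 0 — PE[1][1] acc=0, pass-E 0, pass-S 0
  after 1 — PE[1][1] acc=0, pass-E 0, pass-S 0
  after 2 — PE[1][1] acc=20, pass-E 5, pass-S 4
Under RS (3×2), PE[1][1]:
  after 0 — PE[1][1] acc=0, pass-E 0, pass-S 0
  after 1 — PE[1][1] acc=0, pass-E 0, pass-S 0
  after 2 — PE[1][1] acc=40, pass-E 40, pass-S 5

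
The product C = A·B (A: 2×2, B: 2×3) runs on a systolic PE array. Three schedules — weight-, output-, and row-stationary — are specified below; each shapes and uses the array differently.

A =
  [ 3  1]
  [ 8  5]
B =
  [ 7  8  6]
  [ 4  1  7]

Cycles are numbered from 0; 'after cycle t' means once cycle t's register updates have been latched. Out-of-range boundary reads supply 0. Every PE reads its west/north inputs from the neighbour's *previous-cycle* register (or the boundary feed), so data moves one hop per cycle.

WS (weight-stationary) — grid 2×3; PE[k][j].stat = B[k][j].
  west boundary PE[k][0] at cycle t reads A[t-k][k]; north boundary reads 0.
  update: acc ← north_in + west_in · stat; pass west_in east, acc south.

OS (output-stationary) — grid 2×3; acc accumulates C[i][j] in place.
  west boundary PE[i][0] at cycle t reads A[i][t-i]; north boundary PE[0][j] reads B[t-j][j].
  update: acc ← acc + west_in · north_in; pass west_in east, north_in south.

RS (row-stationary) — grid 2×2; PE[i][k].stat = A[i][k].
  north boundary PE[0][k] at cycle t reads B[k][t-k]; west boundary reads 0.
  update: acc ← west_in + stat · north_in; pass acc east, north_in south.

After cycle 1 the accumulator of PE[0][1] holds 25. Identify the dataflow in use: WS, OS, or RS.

WS (2×3 grid), PE[0][1]:
  [0] (0,1) acc=0 (h:0 v:0)
  [1] (0,1) acc=24 (h:3 v:24)
OS (2×3 grid), PE[0][1]:
  [0] (0,1) acc=0 (h:0 v:0)
  [1] (0,1) acc=24 (h:3 v:8)
RS (2×2 grid), PE[0][1]:
  [0] (0,1) acc=0 (h:0 v:0)
  [1] (0,1) acc=25 (h:25 v:4)

dataflow = RS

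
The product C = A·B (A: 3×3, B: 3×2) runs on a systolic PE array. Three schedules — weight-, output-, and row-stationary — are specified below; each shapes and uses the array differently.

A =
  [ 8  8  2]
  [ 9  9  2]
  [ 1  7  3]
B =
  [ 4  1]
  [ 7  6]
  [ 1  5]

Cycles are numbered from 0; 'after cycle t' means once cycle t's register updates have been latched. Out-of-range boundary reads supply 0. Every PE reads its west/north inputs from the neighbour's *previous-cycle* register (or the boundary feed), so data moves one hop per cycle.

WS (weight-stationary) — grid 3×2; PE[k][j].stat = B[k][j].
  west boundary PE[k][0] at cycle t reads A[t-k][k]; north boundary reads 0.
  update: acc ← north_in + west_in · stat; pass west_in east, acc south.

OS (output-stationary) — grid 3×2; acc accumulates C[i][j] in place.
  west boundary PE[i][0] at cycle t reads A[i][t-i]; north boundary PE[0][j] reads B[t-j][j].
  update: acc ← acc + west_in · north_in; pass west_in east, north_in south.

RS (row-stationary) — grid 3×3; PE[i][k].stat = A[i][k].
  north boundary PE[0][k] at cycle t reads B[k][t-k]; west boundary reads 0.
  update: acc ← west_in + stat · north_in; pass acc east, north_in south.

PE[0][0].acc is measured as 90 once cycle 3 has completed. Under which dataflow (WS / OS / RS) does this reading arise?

dataflow = OS

WS (3×2 grid), PE[0][0]:
  0: (0,0).acc=32  regs=<8,32>
  1: (0,0).acc=36  regs=<9,36>
  2: (0,0).acc=4  regs=<1,4>
  3: (0,0).acc=0  regs=<0,0>
OS (3×2 grid), PE[0][0]:
  0: (0,0).acc=32  regs=<8,4>
  1: (0,0).acc=88  regs=<8,7>
  2: (0,0).acc=90  regs=<2,1>
  3: (0,0).acc=90  regs=<0,0>
RS (3×3 grid), PE[0][0]:
  0: (0,0).acc=32  regs=<32,4>
  1: (0,0).acc=8  regs=<8,1>
  2: (0,0).acc=0  regs=<0,0>
  3: (0,0).acc=0  regs=<0,0>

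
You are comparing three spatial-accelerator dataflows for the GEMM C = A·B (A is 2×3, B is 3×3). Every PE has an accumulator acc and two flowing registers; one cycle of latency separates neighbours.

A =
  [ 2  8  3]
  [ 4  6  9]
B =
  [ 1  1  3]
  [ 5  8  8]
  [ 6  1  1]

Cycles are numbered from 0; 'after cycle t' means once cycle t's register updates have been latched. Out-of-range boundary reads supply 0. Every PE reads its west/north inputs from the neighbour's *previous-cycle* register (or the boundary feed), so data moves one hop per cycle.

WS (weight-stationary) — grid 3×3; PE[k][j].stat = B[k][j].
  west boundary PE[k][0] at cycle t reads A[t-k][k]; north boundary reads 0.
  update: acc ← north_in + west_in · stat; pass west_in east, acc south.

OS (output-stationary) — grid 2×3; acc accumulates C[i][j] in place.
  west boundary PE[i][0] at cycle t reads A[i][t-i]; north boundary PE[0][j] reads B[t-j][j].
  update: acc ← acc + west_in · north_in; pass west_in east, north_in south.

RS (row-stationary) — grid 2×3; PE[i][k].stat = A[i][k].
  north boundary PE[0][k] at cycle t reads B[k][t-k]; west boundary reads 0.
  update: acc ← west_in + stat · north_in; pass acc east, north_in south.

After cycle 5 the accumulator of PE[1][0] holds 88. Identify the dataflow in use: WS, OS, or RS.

WS (3×3 grid), PE[1][0]:
  t=0 PE[1][0]: acc=0 h=0 v=0
  t=1 PE[1][0]: acc=42 h=8 v=42
  t=2 PE[1][0]: acc=34 h=6 v=34
  t=3 PE[1][0]: acc=0 h=0 v=0
  t=4 PE[1][0]: acc=0 h=0 v=0
  t=5 PE[1][0]: acc=0 h=0 v=0
OS (2×3 grid), PE[1][0]:
  t=0 PE[1][0]: acc=0 h=0 v=0
  t=1 PE[1][0]: acc=4 h=4 v=1
  t=2 PE[1][0]: acc=34 h=6 v=5
  t=3 PE[1][0]: acc=88 h=9 v=6
  t=4 PE[1][0]: acc=88 h=0 v=0
  t=5 PE[1][0]: acc=88 h=0 v=0
RS (2×3 grid), PE[1][0]:
  t=0 PE[1][0]: acc=0 h=0 v=0
  t=1 PE[1][0]: acc=4 h=4 v=1
  t=2 PE[1][0]: acc=4 h=4 v=1
  t=3 PE[1][0]: acc=12 h=12 v=3
  t=4 PE[1][0]: acc=0 h=0 v=0
  t=5 PE[1][0]: acc=0 h=0 v=0

dataflow = OS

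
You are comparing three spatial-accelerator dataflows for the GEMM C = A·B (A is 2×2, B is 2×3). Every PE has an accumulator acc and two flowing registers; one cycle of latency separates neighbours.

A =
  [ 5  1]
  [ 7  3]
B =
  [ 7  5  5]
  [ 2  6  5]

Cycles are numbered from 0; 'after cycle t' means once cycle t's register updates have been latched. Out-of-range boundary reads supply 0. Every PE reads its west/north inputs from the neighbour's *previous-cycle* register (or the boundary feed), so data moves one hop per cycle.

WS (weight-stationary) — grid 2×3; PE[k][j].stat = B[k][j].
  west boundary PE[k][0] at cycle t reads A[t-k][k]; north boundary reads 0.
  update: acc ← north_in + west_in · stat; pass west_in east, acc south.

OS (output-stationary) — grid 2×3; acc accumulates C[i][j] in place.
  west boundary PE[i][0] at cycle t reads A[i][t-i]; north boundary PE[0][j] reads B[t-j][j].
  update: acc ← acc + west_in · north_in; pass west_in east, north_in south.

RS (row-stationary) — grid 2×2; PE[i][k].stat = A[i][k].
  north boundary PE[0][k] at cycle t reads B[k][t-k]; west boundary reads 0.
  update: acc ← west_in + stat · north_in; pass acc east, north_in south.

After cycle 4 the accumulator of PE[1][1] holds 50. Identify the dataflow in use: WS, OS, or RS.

Under WS (2×3), PE[1][1]:
  c0 r1c1: 0 / 0 / 0
  c1 r1c1: 0 / 0 / 0
  c2 r1c1: 31 / 1 / 31
  c3 r1c1: 53 / 3 / 53
  c4 r1c1: 0 / 0 / 0
Under OS (2×3), PE[1][1]:
  c0 r1c1: 0 / 0 / 0
  c1 r1c1: 0 / 0 / 0
  c2 r1c1: 35 / 7 / 5
  c3 r1c1: 53 / 3 / 6
  c4 r1c1: 53 / 0 / 0
Under RS (2×2), PE[1][1]:
  c0 r1c1: 0 / 0 / 0
  c1 r1c1: 0 / 0 / 0
  c2 r1c1: 55 / 55 / 2
  c3 r1c1: 53 / 53 / 6
  c4 r1c1: 50 / 50 / 5

dataflow = RS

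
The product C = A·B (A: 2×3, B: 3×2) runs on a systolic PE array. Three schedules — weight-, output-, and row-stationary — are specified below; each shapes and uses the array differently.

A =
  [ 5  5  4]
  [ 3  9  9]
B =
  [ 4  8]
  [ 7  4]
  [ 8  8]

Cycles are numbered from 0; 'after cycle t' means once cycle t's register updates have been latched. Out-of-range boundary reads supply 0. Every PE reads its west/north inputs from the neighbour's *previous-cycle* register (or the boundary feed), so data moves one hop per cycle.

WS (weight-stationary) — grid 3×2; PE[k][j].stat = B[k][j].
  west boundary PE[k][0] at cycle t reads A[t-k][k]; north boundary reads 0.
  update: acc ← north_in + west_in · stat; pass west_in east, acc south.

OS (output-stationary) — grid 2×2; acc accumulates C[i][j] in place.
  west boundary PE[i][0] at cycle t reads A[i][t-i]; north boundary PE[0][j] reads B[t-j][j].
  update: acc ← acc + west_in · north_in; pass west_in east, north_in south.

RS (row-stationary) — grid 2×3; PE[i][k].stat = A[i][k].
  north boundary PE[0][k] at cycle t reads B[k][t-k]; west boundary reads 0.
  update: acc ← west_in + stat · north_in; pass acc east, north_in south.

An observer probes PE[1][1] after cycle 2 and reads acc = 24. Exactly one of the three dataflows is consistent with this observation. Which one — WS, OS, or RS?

dataflow = OS

WS (3×2 grid), PE[1][1]:
  @0  [1,1]  acc 0  |  →0  ↓0
  @1  [1,1]  acc 0  |  →0  ↓0
  @2  [1,1]  acc 60  |  →5  ↓60
OS (2×2 grid), PE[1][1]:
  @0  [1,1]  acc 0  |  →0  ↓0
  @1  [1,1]  acc 0  |  →0  ↓0
  @2  [1,1]  acc 24  |  →3  ↓8
RS (2×3 grid), PE[1][1]:
  @0  [1,1]  acc 0  |  →0  ↓0
  @1  [1,1]  acc 0  |  →0  ↓0
  @2  [1,1]  acc 75  |  →75  ↓7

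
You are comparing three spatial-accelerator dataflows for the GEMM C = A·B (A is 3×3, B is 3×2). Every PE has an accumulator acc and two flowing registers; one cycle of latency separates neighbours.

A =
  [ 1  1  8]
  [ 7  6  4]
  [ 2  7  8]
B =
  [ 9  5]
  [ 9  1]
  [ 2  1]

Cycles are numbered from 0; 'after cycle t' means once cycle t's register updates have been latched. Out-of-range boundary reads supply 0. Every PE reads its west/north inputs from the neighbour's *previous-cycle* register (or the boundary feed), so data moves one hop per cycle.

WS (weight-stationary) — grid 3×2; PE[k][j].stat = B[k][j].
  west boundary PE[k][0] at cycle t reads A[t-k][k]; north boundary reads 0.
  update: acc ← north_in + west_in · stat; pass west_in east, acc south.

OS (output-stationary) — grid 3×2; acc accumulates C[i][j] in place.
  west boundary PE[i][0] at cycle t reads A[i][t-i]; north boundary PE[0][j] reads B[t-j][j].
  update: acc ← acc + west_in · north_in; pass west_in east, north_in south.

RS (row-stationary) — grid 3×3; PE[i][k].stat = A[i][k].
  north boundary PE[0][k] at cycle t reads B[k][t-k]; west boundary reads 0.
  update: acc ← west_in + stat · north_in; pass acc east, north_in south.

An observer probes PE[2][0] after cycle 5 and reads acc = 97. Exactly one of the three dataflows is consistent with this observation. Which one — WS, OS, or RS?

WS [3×2] PE[2][0] across cycles:
  t=0 PE[2][0]: acc=0 h=0 v=0
  t=1 PE[2][0]: acc=0 h=0 v=0
  t=2 PE[2][0]: acc=34 h=8 v=34
  t=3 PE[2][0]: acc=125 h=4 v=125
  t=4 PE[2][0]: acc=97 h=8 v=97
  t=5 PE[2][0]: acc=0 h=0 v=0
OS [3×2] PE[2][0] across cycles:
  t=0 PE[2][0]: acc=0 h=0 v=0
  t=1 PE[2][0]: acc=0 h=0 v=0
  t=2 PE[2][0]: acc=18 h=2 v=9
  t=3 PE[2][0]: acc=81 h=7 v=9
  t=4 PE[2][0]: acc=97 h=8 v=2
  t=5 PE[2][0]: acc=97 h=0 v=0
RS [3×3] PE[2][0] across cycles:
  t=0 PE[2][0]: acc=0 h=0 v=0
  t=1 PE[2][0]: acc=0 h=0 v=0
  t=2 PE[2][0]: acc=18 h=18 v=9
  t=3 PE[2][0]: acc=10 h=10 v=5
  t=4 PE[2][0]: acc=0 h=0 v=0
  t=5 PE[2][0]: acc=0 h=0 v=0

dataflow = OS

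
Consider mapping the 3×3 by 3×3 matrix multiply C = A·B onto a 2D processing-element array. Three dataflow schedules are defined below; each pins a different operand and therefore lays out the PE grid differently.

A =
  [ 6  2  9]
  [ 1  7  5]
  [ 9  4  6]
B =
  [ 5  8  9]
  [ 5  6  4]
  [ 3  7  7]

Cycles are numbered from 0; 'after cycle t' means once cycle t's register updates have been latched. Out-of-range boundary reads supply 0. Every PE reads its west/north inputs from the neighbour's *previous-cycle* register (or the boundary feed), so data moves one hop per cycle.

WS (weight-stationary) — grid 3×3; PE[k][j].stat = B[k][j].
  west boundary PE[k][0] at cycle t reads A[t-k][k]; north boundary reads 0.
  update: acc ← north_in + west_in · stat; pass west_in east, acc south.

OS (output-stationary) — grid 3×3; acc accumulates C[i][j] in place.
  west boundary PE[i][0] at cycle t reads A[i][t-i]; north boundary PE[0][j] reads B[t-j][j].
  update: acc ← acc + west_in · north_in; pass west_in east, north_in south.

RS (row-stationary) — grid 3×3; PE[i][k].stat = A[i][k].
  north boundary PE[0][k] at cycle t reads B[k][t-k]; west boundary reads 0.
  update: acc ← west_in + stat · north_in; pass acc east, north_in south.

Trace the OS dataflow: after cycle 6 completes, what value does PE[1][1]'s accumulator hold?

PE[1][1].acc = 85

OS 3×3: PE[1][1] cycle-by-cycle (with neighbour feeds):
  step 0 · PE0,1: acc=0; fwd→0 fwd↓0
  step 0 · PE1,0: acc=0; fwd→0 fwd↓0
  step 0 · PE1,1: acc=0; fwd→0 fwd↓0
  step 1 · PE0,1: acc=48; fwd→6 fwd↓8
  step 1 · PE1,0: acc=5; fwd→1 fwd↓5
  step 1 · PE1,1: acc=0; fwd→0 fwd↓0
  step 2 · PE0,1: acc=60; fwd→2 fwd↓6
  step 2 · PE1,0: acc=40; fwd→7 fwd↓5
  step 2 · PE1,1: acc=8; fwd→1 fwd↓8
  step 3 · PE0,1: acc=123; fwd→9 fwd↓7
  step 3 · PE1,0: acc=55; fwd→5 fwd↓3
  step 3 · PE1,1: acc=50; fwd→7 fwd↓6
  step 4 · PE0,1: acc=123; fwd→0 fwd↓0
  step 4 · PE1,0: acc=55; fwd→0 fwd↓0
  step 4 · PE1,1: acc=85; fwd→5 fwd↓7
  step 5 · PE0,1: acc=123; fwd→0 fwd↓0
  step 5 · PE1,0: acc=55; fwd→0 fwd↓0
  step 5 · PE1,1: acc=85; fwd→0 fwd↓0
  step 6 · PE0,1: acc=123; fwd→0 fwd↓0
  step 6 · PE1,0: acc=55; fwd→0 fwd↓0
  step 6 · PE1,1: acc=85; fwd→0 fwd↓0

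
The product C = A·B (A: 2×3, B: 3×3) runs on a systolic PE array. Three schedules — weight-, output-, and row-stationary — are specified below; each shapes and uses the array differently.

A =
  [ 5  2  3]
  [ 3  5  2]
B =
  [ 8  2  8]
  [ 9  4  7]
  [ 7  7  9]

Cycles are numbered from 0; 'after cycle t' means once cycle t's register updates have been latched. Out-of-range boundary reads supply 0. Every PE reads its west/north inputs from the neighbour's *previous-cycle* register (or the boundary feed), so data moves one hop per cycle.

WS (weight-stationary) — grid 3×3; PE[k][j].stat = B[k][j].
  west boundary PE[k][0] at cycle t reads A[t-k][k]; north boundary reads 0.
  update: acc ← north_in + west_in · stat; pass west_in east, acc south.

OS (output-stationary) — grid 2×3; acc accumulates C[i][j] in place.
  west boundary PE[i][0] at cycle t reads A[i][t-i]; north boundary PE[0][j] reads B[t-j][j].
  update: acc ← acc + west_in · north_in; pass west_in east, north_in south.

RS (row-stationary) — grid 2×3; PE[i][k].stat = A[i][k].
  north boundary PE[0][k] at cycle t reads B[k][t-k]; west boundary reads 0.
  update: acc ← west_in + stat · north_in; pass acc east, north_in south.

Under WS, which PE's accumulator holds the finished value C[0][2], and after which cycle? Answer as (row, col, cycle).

(row, col, cycle) = (2, 2, 4)

WS: C[0][2] accumulates in PE[2][2]:
  t=0 PE[2][2]: acc=0 h=0 v=0
  t=1 PE[2][2]: acc=0 h=0 v=0
  t=2 PE[2][2]: acc=0 h=0 v=0
  t=3 PE[2][2]: acc=0 h=0 v=0
  t=4 PE[2][2]: acc=81 h=3 v=81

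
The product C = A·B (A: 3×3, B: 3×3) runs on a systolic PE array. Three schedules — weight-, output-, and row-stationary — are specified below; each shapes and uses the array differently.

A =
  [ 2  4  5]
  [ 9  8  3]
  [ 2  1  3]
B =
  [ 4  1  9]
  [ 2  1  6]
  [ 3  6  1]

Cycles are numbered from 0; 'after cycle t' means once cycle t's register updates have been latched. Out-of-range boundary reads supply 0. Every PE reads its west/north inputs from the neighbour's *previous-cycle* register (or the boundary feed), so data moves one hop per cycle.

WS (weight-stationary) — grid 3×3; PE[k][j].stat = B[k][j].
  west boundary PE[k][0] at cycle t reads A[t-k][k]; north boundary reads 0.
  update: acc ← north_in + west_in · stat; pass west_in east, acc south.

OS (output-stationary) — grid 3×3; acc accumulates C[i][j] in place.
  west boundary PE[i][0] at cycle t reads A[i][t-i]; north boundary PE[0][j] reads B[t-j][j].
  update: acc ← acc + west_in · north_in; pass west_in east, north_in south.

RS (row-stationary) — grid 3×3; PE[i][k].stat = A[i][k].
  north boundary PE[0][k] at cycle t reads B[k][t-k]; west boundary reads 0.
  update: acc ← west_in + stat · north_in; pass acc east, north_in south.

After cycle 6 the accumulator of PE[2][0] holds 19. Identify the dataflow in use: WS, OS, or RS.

dataflow = OS

Under WS (3×3), PE[2][0]:
  after 0 — PE[2][0] acc=0, pass-E 0, pass-S 0
  after 1 — PE[2][0] acc=0, pass-E 0, pass-S 0
  after 2 — PE[2][0] acc=31, pass-E 5, pass-S 31
  after 3 — PE[2][0] acc=61, pass-E 3, pass-S 61
  after 4 — PE[2][0] acc=19, pass-E 3, pass-S 19
  after 5 — PE[2][0] acc=0, pass-E 0, pass-S 0
  after 6 — PE[2][0] acc=0, pass-E 0, pass-S 0
Under OS (3×3), PE[2][0]:
  after 0 — PE[2][0] acc=0, pass-E 0, pass-S 0
  after 1 — PE[2][0] acc=0, pass-E 0, pass-S 0
  after 2 — PE[2][0] acc=8, pass-E 2, pass-S 4
  after 3 — PE[2][0] acc=10, pass-E 1, pass-S 2
  after 4 — PE[2][0] acc=19, pass-E 3, pass-S 3
  after 5 — PE[2][0] acc=19, pass-E 0, pass-S 0
  after 6 — PE[2][0] acc=19, pass-E 0, pass-S 0
Under RS (3×3), PE[2][0]:
  after 0 — PE[2][0] acc=0, pass-E 0, pass-S 0
  after 1 — PE[2][0] acc=0, pass-E 0, pass-S 0
  after 2 — PE[2][0] acc=8, pass-E 8, pass-S 4
  after 3 — PE[2][0] acc=2, pass-E 2, pass-S 1
  after 4 — PE[2][0] acc=18, pass-E 18, pass-S 9
  after 5 — PE[2][0] acc=0, pass-E 0, pass-S 0
  after 6 — PE[2][0] acc=0, pass-E 0, pass-S 0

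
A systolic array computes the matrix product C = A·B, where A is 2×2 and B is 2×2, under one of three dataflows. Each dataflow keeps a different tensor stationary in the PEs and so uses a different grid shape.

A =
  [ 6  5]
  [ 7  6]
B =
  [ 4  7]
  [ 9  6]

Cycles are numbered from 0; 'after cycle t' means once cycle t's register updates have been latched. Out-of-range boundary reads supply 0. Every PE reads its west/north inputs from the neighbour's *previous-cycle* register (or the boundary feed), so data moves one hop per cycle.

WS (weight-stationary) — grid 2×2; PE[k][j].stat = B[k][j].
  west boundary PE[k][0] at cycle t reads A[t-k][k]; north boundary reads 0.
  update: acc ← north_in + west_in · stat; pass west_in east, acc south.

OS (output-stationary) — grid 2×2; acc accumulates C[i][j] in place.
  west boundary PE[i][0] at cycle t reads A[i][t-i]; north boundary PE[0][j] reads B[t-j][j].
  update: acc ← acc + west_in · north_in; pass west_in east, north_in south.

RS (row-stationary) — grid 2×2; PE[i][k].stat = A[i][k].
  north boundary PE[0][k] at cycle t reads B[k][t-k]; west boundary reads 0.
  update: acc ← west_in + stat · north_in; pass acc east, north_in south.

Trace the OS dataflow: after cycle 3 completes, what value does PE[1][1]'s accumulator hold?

PE[1][1].acc = 85

Tracing OS — 2×2 array, target PE[1][1]:
  cycle 0: PE[0][1] → acc 0, east 0, south 0
  cycle 0: PE[1][0] → acc 0, east 0, south 0
  cycle 0: PE[1][1] → acc 0, east 0, south 0
  cycle 1: PE[0][1] → acc 42, east 6, south 7
  cycle 1: PE[1][0] → acc 28, east 7, south 4
  cycle 1: PE[1][1] → acc 0, east 0, south 0
  cycle 2: PE[0][1] → acc 72, east 5, south 6
  cycle 2: PE[1][0] → acc 82, east 6, south 9
  cycle 2: PE[1][1] → acc 49, east 7, south 7
  cycle 3: PE[0][1] → acc 72, east 0, south 0
  cycle 3: PE[1][0] → acc 82, east 0, south 0
  cycle 3: PE[1][1] → acc 85, east 6, south 6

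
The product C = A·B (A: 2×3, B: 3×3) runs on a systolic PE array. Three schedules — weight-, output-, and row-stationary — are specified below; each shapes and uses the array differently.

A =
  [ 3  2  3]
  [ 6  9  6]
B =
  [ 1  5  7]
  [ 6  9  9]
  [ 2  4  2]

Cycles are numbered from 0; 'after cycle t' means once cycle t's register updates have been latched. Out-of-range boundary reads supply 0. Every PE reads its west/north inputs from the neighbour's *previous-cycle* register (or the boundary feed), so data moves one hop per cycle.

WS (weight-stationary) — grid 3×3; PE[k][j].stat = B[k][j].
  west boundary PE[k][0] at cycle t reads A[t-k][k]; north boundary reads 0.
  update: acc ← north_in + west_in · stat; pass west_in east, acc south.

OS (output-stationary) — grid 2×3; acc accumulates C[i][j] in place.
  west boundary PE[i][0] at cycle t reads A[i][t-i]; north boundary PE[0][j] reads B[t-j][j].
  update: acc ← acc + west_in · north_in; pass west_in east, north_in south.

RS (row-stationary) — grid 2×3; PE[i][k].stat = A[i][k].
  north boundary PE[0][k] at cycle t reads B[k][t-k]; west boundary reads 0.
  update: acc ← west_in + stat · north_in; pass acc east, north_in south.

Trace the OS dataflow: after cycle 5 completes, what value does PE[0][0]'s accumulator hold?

PE[0][0].acc = 21

OS 2×3: PE[0][0] cycle-by-cycle (with neighbour feeds):
  after 0 — PE[0][0] acc=3, pass-E 3, pass-S 1
  after 1 — PE[0][0] acc=15, pass-E 2, pass-S 6
  after 2 — PE[0][0] acc=21, pass-E 3, pass-S 2
  after 3 — PE[0][0] acc=21, pass-E 0, pass-S 0
  after 4 — PE[0][0] acc=21, pass-E 0, pass-S 0
  after 5 — PE[0][0] acc=21, pass-E 0, pass-S 0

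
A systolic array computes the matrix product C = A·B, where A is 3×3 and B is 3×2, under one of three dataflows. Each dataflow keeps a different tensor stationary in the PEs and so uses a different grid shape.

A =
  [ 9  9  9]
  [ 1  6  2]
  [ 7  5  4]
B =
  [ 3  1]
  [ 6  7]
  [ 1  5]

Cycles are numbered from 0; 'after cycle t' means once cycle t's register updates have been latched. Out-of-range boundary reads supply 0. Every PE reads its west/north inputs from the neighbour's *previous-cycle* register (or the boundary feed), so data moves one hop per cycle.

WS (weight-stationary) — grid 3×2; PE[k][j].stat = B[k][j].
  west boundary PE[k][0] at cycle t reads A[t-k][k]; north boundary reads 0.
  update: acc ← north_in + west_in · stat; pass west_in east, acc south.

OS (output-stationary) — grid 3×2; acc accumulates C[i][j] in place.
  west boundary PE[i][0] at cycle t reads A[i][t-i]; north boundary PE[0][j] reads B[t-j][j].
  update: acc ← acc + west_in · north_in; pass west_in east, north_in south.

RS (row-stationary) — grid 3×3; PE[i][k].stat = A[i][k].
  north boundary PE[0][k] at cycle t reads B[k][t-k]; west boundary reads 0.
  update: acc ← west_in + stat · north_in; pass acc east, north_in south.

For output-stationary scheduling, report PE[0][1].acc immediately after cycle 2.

PE[0][1].acc = 72

OS 3×2: PE[0][1] cycle-by-cycle (with neighbour feeds):
  c0 r0c0: 27 / 9 / 3
  c0 r0c1: 0 / 0 / 0
  c1 r0c0: 81 / 9 / 6
  c1 r0c1: 9 / 9 / 1
  c2 r0c0: 90 / 9 / 1
  c2 r0c1: 72 / 9 / 7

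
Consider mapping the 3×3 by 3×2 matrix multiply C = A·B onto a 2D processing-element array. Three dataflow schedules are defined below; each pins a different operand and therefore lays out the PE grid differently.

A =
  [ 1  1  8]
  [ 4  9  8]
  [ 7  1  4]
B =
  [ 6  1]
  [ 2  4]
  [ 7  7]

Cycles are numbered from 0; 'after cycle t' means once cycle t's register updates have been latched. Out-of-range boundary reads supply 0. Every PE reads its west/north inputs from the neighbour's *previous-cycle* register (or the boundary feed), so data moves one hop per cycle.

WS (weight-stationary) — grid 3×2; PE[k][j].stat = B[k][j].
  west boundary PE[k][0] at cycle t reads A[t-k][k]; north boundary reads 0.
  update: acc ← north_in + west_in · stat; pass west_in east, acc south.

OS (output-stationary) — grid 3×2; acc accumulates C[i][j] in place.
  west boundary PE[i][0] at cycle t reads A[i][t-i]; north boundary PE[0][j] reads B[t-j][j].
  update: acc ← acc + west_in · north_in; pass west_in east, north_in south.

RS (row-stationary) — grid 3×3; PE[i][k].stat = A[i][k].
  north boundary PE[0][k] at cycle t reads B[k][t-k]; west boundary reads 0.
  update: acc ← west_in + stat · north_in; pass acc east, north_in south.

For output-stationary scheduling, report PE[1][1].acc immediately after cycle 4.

OS (3×2). Following PE[1][1] plus its west/north inputs:
  cycle 0: PE[0][1] → acc 0, east 0, south 0
  cycle 0: PE[1][0] → acc 0, east 0, south 0
  cycle 0: PE[1][1] → acc 0, east 0, south 0
  cycle 1: PE[0][1] → acc 1, east 1, south 1
  cycle 1: PE[1][0] → acc 24, east 4, south 6
  cycle 1: PE[1][1] → acc 0, east 0, south 0
  cycle 2: PE[0][1] → acc 5, east 1, south 4
  cycle 2: PE[1][0] → acc 42, east 9, south 2
  cycle 2: PE[1][1] → acc 4, east 4, south 1
  cycle 3: PE[0][1] → acc 61, east 8, south 7
  cycle 3: PE[1][0] → acc 98, east 8, south 7
  cycle 3: PE[1][1] → acc 40, east 9, south 4
  cycle 4: PE[0][1] → acc 61, east 0, south 0
  cycle 4: PE[1][0] → acc 98, east 0, south 0
  cycle 4: PE[1][1] → acc 96, east 8, south 7

PE[1][1].acc = 96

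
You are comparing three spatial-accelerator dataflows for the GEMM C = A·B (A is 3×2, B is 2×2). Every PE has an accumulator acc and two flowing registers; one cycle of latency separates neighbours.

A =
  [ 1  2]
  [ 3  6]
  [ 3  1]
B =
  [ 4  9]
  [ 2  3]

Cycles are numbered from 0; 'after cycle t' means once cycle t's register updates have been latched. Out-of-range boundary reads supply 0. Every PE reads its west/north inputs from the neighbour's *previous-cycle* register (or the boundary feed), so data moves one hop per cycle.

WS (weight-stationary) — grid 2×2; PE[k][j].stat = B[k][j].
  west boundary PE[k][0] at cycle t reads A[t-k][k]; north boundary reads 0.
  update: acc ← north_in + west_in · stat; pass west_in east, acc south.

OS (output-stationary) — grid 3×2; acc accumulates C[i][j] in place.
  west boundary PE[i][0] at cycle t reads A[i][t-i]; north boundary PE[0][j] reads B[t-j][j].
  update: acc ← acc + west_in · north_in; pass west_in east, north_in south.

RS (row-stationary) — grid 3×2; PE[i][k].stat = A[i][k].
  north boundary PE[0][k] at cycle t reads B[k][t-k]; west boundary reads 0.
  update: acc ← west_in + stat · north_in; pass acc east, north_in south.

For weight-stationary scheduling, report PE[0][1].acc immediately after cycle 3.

WS (2×2). Following PE[0][1] plus its west/north inputs:
  cycle 0: PE[0][0] → acc 4, east 1, south 4
  cycle 0: PE[0][1] → acc 0, east 0, south 0
  cycle 1: PE[0][0] → acc 12, east 3, south 12
  cycle 1: PE[0][1] → acc 9, east 1, south 9
  cycle 2: PE[0][0] → acc 12, east 3, south 12
  cycle 2: PE[0][1] → acc 27, east 3, south 27
  cycle 3: PE[0][0] → acc 0, east 0, south 0
  cycle 3: PE[0][1] → acc 27, east 3, south 27

PE[0][1].acc = 27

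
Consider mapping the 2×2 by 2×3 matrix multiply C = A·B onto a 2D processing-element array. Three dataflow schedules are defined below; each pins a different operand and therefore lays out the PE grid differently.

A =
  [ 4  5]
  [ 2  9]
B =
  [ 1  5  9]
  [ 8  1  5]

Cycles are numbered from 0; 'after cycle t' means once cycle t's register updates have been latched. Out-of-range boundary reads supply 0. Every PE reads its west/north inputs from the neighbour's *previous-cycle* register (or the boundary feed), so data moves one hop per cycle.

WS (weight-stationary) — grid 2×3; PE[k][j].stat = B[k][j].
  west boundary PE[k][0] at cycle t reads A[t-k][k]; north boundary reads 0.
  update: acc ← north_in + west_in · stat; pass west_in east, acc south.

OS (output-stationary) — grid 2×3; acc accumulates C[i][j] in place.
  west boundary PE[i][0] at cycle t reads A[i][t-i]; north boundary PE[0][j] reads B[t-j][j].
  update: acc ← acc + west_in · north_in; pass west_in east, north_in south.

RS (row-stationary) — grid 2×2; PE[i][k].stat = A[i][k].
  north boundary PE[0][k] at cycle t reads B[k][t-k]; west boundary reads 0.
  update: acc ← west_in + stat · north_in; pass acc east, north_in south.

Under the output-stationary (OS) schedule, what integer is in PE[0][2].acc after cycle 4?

PE[0][2].acc = 61

Tracing OS — 2×3 array, target PE[0][2]:
  t=0 PE[0][1]: acc=0 h=0 v=0
  t=0 PE[0][2]: acc=0 h=0 v=0
  t=1 PE[0][1]: acc=20 h=4 v=5
  t=1 PE[0][2]: acc=0 h=0 v=0
  t=2 PE[0][1]: acc=25 h=5 v=1
  t=2 PE[0][2]: acc=36 h=4 v=9
  t=3 PE[0][1]: acc=25 h=0 v=0
  t=3 PE[0][2]: acc=61 h=5 v=5
  t=4 PE[0][1]: acc=25 h=0 v=0
  t=4 PE[0][2]: acc=61 h=0 v=0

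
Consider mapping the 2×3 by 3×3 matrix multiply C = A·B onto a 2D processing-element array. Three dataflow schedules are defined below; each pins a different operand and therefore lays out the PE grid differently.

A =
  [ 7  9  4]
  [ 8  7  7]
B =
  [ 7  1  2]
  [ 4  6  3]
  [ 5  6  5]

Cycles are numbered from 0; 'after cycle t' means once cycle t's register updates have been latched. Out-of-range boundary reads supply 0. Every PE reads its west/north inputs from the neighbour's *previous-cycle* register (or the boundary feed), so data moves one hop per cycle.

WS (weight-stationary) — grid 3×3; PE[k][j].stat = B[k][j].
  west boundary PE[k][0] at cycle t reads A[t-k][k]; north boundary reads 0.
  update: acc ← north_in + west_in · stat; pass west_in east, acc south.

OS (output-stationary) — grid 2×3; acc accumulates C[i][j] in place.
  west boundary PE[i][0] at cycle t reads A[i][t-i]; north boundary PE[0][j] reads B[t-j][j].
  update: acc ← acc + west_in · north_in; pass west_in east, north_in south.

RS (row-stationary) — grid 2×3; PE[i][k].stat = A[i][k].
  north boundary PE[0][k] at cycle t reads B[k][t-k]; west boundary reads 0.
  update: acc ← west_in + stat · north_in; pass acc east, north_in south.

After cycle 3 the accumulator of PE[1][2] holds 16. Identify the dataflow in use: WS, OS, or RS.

dataflow = OS

Under WS (3×3), PE[1][2]:
  @0  [1,2]  acc 0  |  →0  ↓0
  @1  [1,2]  acc 0  |  →0  ↓0
  @2  [1,2]  acc 0  |  →0  ↓0
  @3  [1,2]  acc 41  |  →9  ↓41
Under OS (2×3), PE[1][2]:
  @0  [1,2]  acc 0  |  →0  ↓0
  @1  [1,2]  acc 0  |  →0  ↓0
  @2  [1,2]  acc 0  |  →0  ↓0
  @3  [1,2]  acc 16  |  →8  ↓2
Under RS (2×3), PE[1][2]:
  @0  [1,2]  acc 0  |  →0  ↓0
  @1  [1,2]  acc 0  |  →0  ↓0
  @2  [1,2]  acc 0  |  →0  ↓0
  @3  [1,2]  acc 119  |  →119  ↓5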